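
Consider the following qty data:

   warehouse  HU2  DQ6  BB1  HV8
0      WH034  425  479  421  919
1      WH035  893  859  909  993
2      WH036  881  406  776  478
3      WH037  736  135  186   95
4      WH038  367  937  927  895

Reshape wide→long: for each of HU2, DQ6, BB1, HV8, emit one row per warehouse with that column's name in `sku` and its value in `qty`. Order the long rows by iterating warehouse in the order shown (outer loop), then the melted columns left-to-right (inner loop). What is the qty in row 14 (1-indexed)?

20 rows total (5 × 4). Row 14: index ⌊(14-1)/4⌋ = 3 into warehouse → WH037; (14-1) mod 4 = 1 into the melted columns → DQ6.
So row 14 is (WH037, DQ6, 135); qty = 135.

135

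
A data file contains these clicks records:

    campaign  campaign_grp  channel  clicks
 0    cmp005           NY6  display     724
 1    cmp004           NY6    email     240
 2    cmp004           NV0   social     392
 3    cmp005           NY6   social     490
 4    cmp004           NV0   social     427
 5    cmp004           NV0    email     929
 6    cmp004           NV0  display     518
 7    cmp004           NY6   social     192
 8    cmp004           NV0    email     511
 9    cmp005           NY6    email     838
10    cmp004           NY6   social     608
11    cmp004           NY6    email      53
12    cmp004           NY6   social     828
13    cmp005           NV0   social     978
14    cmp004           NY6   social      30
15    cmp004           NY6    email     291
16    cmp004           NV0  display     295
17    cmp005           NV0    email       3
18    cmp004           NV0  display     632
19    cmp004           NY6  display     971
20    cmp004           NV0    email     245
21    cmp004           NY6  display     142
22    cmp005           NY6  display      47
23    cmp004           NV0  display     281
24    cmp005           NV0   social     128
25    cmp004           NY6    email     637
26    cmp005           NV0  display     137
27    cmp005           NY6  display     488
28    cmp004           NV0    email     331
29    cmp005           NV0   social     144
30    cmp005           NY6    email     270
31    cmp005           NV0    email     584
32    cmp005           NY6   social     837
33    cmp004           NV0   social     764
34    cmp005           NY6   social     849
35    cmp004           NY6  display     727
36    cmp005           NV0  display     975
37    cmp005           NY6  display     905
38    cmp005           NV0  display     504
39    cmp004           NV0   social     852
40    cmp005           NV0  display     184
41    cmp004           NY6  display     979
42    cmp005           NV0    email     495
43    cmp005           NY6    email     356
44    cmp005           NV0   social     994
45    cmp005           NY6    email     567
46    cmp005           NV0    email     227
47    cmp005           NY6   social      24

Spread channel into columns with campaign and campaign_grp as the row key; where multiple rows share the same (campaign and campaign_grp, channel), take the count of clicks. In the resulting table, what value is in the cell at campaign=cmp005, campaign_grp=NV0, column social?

Rows with campaign=cmp005, campaign_grp=NV0 and channel=social: clicks values are 978, 128, 144, 994.
4 rows match — count = 4.

4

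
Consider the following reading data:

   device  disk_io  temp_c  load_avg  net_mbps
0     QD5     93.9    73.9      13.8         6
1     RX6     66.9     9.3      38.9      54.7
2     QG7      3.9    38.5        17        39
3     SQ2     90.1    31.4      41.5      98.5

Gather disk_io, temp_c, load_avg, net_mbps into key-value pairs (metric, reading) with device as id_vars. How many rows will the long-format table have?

4 device values × 4 melted columns = 16 rows.

16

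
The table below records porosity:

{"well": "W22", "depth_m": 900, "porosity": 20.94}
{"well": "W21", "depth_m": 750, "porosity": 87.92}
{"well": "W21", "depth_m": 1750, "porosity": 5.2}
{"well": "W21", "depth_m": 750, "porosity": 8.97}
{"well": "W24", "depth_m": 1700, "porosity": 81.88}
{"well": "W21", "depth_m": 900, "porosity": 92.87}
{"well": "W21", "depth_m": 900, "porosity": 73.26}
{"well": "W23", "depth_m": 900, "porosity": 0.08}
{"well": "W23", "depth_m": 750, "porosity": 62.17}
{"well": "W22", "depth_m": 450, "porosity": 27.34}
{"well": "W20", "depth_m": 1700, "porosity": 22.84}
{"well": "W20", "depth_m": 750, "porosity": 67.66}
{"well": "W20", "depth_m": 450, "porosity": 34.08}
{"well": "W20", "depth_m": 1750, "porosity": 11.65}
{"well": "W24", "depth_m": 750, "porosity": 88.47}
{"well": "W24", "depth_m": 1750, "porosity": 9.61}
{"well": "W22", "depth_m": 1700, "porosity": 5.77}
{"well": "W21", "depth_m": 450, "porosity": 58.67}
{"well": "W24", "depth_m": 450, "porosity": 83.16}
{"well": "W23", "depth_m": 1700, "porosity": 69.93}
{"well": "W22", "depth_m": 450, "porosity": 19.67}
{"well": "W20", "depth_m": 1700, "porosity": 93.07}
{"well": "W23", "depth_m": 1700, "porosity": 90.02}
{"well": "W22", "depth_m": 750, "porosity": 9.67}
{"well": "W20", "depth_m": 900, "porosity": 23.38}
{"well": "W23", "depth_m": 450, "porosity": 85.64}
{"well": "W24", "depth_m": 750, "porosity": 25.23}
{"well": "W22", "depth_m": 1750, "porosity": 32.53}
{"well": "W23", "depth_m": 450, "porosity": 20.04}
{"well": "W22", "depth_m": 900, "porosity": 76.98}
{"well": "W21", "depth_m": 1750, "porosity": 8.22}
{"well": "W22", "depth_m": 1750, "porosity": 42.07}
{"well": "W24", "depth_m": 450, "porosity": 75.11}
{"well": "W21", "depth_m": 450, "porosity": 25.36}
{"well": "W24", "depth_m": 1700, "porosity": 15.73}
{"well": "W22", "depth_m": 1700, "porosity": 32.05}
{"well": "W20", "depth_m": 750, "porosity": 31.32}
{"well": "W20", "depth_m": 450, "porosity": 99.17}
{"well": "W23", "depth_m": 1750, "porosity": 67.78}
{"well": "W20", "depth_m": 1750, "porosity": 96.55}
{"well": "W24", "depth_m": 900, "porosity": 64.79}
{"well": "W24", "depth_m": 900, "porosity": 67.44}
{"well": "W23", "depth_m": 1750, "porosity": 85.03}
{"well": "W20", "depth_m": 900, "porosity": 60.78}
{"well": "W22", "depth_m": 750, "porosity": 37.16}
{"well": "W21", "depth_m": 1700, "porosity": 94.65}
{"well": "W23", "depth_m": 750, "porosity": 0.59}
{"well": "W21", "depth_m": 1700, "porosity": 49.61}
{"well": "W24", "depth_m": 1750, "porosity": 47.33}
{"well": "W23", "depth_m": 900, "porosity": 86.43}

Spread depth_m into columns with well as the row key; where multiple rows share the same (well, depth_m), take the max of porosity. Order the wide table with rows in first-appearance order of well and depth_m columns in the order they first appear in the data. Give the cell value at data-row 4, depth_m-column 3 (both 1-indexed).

With rows in first-appearance order of well, row 4 is well=W23. depth_m columns in first-appearance order: 900, 750, 1750, 1700, 450; column 3 is 1750.
Long rows with well=W23, depth_m=1750: max(67.78, 85.03) = 85.03.

85.03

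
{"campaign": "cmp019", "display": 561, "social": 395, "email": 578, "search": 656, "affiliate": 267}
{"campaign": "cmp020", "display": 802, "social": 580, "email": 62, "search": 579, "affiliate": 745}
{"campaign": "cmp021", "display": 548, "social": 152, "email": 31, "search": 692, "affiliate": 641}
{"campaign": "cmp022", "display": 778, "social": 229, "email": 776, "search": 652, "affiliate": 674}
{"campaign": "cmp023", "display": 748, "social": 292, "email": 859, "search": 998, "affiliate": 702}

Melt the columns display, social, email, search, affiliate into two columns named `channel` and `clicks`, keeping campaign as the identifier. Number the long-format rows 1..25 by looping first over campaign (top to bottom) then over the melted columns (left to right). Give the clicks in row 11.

25 rows total (5 × 5). Row 11: index ⌊(11-1)/5⌋ = 2 into campaign → cmp021; (11-1) mod 5 = 0 into the melted columns → display.
So row 11 is (cmp021, display, 548); clicks = 548.

548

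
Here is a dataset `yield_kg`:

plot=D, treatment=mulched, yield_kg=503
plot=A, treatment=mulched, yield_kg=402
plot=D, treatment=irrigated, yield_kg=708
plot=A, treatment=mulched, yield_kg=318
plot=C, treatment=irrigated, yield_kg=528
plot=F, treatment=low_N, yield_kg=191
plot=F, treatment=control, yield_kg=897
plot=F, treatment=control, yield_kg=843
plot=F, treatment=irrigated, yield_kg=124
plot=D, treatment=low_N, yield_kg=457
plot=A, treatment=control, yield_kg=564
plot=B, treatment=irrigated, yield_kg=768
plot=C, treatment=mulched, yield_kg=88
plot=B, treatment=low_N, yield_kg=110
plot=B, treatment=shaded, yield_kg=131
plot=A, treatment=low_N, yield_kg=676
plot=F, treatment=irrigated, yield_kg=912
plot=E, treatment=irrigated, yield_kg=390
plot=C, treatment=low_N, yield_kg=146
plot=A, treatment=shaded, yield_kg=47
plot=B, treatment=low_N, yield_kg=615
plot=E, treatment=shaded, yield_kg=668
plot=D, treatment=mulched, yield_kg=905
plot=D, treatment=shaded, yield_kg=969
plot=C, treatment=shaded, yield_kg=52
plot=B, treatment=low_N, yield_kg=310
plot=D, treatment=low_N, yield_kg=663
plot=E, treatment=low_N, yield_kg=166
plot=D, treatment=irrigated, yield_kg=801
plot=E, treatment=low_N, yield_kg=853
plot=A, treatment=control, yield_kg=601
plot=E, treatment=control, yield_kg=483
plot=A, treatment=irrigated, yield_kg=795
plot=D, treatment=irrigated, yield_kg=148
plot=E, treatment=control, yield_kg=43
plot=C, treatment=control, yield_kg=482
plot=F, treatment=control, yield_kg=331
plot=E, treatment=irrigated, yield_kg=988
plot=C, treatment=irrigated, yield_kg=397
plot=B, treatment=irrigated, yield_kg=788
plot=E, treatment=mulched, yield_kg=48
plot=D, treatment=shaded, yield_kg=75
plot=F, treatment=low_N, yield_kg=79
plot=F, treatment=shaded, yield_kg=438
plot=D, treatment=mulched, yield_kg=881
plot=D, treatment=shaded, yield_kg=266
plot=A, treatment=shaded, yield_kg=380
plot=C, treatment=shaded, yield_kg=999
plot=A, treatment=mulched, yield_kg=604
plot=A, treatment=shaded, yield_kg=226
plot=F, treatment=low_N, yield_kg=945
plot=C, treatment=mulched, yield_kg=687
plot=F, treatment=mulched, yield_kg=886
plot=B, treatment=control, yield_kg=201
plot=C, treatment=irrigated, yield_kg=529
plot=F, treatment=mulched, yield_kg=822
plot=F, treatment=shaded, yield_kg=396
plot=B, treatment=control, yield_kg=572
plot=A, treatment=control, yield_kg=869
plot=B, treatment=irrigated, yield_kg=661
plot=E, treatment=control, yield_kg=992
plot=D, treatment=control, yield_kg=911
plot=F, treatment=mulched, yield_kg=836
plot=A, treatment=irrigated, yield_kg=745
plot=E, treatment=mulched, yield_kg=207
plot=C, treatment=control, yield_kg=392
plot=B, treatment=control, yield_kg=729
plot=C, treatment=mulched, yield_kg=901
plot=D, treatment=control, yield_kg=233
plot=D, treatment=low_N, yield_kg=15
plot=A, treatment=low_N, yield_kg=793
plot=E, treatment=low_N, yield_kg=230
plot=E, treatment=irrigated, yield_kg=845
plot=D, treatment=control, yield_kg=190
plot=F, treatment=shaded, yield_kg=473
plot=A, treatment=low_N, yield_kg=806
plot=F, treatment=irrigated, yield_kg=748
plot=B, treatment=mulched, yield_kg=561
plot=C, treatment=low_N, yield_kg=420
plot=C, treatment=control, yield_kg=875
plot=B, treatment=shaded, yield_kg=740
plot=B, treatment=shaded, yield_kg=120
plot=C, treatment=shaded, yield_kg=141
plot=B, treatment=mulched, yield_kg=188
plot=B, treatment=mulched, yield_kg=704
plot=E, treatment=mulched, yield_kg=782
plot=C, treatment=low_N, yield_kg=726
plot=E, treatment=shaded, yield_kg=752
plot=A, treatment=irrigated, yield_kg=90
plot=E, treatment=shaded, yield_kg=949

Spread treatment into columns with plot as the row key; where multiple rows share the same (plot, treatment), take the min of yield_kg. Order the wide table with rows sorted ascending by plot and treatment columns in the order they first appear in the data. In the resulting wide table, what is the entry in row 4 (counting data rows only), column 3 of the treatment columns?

15

With rows sorted ascending by plot, row 4 is plot=D. treatment columns in first-appearance order: mulched, irrigated, low_N, control, shaded; column 3 is low_N.
Long rows with plot=D, treatment=low_N: min(457, 663, 15) = 15.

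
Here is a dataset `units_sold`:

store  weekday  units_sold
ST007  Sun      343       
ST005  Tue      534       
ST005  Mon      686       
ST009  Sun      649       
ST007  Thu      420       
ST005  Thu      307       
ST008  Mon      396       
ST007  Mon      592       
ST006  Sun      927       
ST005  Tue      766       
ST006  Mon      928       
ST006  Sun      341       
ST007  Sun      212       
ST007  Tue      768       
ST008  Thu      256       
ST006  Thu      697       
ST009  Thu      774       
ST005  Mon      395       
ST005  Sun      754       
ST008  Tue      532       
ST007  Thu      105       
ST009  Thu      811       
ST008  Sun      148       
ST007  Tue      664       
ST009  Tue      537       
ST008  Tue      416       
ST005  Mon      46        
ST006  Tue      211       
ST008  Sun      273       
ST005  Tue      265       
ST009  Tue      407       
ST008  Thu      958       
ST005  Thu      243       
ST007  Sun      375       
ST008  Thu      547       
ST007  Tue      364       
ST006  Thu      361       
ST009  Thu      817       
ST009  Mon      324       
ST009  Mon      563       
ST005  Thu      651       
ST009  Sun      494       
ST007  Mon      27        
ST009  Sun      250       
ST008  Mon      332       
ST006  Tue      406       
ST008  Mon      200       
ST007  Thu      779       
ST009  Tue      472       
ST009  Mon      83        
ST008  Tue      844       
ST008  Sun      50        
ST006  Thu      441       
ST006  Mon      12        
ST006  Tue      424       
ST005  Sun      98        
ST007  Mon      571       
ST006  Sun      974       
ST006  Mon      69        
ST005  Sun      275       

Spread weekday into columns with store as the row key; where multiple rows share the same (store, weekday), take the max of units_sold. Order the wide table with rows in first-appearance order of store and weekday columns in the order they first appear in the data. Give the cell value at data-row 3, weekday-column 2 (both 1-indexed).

537

With rows in first-appearance order of store, row 3 is store=ST009. weekday columns in first-appearance order: Sun, Tue, Mon, Thu; column 2 is Tue.
Long rows with store=ST009, weekday=Tue: max(537, 407, 472) = 537.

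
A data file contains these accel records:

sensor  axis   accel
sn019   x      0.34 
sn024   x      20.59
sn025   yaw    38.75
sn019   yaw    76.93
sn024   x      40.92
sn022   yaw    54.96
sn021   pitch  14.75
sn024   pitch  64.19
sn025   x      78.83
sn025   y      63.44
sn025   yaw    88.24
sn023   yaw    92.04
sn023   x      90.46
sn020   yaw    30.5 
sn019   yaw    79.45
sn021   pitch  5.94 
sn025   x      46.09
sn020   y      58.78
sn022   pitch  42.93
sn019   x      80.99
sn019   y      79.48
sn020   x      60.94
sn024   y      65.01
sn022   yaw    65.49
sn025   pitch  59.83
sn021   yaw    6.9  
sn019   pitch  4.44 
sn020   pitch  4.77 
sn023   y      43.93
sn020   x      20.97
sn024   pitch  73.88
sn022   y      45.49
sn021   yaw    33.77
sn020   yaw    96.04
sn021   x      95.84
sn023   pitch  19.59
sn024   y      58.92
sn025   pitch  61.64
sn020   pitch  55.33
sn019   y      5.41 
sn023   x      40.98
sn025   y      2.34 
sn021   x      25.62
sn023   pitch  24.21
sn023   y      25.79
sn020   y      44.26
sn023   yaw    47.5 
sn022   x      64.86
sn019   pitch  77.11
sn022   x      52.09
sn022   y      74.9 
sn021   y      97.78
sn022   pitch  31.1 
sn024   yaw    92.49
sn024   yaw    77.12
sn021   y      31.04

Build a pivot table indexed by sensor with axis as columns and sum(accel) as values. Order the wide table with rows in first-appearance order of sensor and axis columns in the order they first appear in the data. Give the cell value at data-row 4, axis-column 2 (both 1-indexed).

120.45

With rows in first-appearance order of sensor, row 4 is sensor=sn022. axis columns in first-appearance order: x, yaw, pitch, y; column 2 is yaw.
Long rows with sensor=sn022, axis=yaw: 54.96 + 65.49 = 120.45.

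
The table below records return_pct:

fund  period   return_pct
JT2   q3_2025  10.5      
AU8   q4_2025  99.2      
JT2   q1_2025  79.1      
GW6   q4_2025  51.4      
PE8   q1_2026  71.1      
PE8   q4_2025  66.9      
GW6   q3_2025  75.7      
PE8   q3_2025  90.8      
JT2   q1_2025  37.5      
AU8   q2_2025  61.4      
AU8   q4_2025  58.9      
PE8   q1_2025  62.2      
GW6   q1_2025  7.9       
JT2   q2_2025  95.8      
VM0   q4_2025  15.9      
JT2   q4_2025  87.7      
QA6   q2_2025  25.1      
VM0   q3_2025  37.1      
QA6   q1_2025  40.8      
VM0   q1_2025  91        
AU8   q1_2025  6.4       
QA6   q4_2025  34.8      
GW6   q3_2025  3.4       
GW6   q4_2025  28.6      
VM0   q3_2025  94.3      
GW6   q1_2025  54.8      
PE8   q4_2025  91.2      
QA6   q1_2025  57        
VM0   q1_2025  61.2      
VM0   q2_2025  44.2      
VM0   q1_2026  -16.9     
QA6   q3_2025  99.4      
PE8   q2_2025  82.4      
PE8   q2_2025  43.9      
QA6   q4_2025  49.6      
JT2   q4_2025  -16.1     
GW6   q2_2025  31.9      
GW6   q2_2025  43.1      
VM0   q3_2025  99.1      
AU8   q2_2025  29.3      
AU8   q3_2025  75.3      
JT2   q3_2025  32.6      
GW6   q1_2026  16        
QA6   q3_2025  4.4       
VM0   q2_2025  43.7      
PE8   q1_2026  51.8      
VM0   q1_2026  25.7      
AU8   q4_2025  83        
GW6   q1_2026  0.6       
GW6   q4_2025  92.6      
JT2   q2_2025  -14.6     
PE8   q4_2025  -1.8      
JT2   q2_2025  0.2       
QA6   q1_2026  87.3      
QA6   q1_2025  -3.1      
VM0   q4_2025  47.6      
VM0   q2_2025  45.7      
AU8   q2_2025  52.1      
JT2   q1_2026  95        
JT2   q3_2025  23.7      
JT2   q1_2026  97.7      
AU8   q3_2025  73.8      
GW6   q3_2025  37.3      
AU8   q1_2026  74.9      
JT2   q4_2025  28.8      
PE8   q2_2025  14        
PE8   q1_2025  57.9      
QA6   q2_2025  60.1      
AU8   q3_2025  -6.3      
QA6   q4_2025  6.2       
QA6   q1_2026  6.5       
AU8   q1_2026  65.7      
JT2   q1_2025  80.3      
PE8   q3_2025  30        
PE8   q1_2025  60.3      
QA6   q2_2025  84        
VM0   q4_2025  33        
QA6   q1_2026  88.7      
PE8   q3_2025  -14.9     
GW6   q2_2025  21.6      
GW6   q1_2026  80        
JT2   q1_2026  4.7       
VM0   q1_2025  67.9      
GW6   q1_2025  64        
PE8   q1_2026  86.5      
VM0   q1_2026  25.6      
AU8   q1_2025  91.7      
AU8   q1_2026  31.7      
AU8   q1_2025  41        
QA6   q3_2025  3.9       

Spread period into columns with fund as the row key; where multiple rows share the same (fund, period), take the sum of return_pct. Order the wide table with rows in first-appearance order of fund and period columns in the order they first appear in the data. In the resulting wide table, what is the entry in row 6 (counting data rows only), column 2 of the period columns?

With rows in first-appearance order of fund, row 6 is fund=QA6. period columns in first-appearance order: q3_2025, q4_2025, q1_2025, q1_2026, q2_2025; column 2 is q4_2025.
Long rows with fund=QA6, period=q4_2025: 34.8 + 49.6 + 6.2 = 90.6.

90.6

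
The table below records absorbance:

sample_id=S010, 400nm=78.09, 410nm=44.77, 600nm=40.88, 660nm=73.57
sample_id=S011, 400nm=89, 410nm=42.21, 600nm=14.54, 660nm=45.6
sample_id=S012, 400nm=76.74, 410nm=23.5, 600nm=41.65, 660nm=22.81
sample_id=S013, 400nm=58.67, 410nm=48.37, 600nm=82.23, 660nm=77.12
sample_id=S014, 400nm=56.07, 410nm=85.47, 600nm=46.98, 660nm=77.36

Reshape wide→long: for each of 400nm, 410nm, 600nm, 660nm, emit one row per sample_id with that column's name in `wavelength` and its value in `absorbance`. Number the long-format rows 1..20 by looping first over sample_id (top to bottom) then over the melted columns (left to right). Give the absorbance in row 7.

20 rows total (5 × 4). Row 7: index ⌊(7-1)/4⌋ = 1 into sample_id → S011; (7-1) mod 4 = 2 into the melted columns → 600nm.
So row 7 is (S011, 600nm, 14.54); absorbance = 14.54.

14.54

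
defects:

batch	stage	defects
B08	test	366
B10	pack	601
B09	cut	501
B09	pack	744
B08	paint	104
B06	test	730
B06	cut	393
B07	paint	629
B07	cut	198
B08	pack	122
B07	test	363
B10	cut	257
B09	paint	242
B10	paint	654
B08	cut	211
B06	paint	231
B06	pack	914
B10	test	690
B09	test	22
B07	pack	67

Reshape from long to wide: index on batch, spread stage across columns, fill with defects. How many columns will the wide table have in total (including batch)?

5

1 column for batch plus 4 distinct stage values → 5 columns.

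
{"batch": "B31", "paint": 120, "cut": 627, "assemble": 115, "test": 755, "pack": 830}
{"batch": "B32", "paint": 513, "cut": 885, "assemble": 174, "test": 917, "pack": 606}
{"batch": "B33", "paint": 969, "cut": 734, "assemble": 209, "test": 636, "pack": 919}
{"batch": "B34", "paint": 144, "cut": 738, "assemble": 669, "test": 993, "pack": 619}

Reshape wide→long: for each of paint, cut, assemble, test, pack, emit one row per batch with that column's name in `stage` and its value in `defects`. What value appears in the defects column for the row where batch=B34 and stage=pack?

Unpivoting turns each (batch, wide-column) pair into one long row.
The wide cell at row B34, column pack holds 619, so the long row (B34, pack) has defects=619.

619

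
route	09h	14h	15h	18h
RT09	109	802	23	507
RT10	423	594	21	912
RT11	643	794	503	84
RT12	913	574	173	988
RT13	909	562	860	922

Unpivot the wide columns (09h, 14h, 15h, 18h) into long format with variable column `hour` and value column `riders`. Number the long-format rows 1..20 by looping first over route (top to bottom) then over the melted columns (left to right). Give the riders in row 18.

562

20 rows total (5 × 4). Row 18: index ⌊(18-1)/4⌋ = 4 into route → RT13; (18-1) mod 4 = 1 into the melted columns → 14h.
So row 18 is (RT13, 14h, 562); riders = 562.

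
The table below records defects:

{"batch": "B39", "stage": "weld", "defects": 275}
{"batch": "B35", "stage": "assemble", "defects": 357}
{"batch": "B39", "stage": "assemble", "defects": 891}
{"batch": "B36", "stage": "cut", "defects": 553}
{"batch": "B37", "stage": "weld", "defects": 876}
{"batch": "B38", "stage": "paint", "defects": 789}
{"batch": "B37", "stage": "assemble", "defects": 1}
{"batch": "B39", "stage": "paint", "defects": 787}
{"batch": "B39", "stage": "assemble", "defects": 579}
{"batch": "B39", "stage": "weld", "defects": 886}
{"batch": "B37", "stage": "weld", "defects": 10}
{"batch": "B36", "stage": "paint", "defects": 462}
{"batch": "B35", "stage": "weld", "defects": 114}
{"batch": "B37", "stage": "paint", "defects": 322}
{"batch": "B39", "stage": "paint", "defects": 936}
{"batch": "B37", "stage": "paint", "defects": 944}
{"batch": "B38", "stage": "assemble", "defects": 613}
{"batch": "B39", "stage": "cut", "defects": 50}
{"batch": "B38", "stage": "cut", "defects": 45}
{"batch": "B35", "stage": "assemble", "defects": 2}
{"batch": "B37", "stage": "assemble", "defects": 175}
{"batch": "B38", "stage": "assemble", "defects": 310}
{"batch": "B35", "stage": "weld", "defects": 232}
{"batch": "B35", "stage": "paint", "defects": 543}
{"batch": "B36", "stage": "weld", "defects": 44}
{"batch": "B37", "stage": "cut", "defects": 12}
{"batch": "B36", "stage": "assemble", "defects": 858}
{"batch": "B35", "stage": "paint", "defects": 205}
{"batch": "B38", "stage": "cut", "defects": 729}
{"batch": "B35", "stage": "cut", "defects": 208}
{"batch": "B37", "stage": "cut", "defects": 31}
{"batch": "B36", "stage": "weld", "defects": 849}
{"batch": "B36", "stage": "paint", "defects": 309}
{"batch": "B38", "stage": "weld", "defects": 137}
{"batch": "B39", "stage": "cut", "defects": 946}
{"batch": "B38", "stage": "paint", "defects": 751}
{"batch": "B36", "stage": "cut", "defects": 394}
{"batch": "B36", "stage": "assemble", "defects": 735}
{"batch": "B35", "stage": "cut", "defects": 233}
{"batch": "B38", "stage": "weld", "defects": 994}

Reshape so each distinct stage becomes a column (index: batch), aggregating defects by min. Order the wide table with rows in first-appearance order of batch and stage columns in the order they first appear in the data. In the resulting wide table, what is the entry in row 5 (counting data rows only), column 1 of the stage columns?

With rows in first-appearance order of batch, row 5 is batch=B38. stage columns in first-appearance order: weld, assemble, cut, paint; column 1 is weld.
Long rows with batch=B38, stage=weld: min(137, 994) = 137.

137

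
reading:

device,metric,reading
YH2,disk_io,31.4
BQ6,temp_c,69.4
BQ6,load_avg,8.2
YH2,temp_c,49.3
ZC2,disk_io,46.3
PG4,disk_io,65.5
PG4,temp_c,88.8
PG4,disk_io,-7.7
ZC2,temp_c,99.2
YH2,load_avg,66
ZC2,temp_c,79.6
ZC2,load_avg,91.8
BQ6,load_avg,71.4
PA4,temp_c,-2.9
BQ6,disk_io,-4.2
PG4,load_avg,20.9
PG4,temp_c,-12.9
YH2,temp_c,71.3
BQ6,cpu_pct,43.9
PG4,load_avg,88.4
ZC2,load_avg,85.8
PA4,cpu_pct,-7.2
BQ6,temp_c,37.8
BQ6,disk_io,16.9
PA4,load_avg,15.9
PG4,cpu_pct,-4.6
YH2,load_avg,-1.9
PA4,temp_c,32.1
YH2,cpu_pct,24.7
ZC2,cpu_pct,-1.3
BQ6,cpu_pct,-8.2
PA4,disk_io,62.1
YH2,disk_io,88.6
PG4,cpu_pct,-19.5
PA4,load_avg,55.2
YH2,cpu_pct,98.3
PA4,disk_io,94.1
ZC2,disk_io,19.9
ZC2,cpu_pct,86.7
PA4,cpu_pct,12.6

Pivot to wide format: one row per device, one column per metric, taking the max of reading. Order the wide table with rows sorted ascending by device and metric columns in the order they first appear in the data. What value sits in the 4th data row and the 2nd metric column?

71.3

With rows sorted ascending by device, row 4 is device=YH2. metric columns in first-appearance order: disk_io, temp_c, load_avg, cpu_pct; column 2 is temp_c.
Long rows with device=YH2, metric=temp_c: max(49.3, 71.3) = 71.3.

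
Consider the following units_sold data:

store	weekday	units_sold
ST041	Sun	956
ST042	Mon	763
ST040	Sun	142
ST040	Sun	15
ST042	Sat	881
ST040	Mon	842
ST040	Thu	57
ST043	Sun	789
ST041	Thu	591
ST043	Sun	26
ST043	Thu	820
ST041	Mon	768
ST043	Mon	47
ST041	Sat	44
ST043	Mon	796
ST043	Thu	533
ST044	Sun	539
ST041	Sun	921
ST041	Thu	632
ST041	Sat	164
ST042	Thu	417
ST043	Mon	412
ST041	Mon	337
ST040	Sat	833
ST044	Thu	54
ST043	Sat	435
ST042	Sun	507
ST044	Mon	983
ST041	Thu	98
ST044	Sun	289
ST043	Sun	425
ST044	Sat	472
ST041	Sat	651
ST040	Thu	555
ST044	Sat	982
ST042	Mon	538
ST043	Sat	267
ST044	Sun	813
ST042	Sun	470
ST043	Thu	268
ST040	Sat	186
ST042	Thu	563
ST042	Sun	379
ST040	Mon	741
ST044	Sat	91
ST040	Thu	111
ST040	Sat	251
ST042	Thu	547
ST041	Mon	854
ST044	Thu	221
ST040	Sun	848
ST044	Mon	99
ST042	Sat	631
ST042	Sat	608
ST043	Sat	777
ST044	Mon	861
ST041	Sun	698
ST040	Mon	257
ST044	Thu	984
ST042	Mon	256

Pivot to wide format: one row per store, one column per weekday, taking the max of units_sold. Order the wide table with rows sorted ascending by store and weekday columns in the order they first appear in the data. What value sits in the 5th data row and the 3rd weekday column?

982

With rows sorted ascending by store, row 5 is store=ST044. weekday columns in first-appearance order: Sun, Mon, Sat, Thu; column 3 is Sat.
Long rows with store=ST044, weekday=Sat: max(472, 982, 91) = 982.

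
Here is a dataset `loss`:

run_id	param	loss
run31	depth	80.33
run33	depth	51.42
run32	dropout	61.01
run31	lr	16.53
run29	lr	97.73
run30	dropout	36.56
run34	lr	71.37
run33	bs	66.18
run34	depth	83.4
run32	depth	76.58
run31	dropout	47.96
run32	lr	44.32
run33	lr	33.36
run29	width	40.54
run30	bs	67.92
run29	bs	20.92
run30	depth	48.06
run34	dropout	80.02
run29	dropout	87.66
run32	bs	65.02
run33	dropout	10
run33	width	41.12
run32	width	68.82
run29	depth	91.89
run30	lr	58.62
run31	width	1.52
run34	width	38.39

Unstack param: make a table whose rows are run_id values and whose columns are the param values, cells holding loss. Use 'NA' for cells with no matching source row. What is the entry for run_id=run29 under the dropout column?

87.66

The long row with run_id=run29, param=dropout has loss=87.66.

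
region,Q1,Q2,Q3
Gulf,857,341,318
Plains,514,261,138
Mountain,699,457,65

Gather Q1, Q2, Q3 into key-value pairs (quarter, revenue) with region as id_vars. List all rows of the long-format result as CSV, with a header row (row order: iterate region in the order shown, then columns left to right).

region,quarter,revenue
Gulf,Q1,857
Gulf,Q2,341
Gulf,Q3,318
Plains,Q1,514
Plains,Q2,261
Plains,Q3,138
Mountain,Q1,699
Mountain,Q2,457
Mountain,Q3,65

Each (region, column) pair becomes one row: 3 × 3 = 9 rows.
For example, (Gulf, Q1) → revenue=857.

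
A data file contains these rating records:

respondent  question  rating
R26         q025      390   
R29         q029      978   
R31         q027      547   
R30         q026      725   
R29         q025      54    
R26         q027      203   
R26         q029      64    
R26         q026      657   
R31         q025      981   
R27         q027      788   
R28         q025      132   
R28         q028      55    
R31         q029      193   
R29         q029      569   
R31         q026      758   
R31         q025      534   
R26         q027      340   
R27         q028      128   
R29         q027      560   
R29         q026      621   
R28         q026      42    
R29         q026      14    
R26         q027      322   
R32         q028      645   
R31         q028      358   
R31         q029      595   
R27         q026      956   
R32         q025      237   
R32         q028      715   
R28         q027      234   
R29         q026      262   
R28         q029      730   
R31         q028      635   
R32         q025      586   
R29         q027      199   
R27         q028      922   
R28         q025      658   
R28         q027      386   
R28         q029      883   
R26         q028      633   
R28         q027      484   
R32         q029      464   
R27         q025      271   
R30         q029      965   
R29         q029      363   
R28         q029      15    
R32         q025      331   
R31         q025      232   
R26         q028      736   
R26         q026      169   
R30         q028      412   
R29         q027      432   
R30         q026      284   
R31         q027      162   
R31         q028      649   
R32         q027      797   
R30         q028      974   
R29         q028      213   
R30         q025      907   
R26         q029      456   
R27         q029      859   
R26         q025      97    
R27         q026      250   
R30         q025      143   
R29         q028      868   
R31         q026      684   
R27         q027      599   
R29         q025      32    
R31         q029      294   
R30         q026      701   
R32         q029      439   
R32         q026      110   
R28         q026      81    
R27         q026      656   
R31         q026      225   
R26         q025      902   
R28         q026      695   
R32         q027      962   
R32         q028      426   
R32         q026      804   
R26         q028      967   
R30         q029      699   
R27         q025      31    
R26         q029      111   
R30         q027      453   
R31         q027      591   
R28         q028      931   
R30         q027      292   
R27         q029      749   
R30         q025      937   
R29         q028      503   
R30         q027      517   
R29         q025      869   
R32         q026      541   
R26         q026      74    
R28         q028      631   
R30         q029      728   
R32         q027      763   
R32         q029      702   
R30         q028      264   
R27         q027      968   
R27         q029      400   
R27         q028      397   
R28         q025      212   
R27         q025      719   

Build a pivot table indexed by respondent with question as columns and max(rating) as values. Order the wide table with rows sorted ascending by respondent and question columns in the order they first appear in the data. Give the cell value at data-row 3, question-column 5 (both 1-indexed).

With rows sorted ascending by respondent, row 3 is respondent=R28. question columns in first-appearance order: q025, q029, q027, q026, q028; column 5 is q028.
Long rows with respondent=R28, question=q028: max(55, 931, 631) = 931.

931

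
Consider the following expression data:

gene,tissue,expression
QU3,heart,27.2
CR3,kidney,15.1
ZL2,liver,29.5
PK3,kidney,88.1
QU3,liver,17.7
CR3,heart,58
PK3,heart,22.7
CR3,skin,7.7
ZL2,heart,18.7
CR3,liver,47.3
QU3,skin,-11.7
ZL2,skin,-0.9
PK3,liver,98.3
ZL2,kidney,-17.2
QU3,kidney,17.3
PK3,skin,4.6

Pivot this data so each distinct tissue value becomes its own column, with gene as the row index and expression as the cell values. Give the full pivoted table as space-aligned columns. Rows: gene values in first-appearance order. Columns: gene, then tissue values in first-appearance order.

Columns: gene plus the 4 distinct tissue values (heart, kidney, liver, skin).
For example, row QU3 column heart takes expression=27.2 from the long row (QU3, heart).

gene  heart  kidney  liver  skin 
QU3   27.2   17.3    17.7   -11.7
CR3   58     15.1    47.3   7.7  
ZL2   18.7   -17.2   29.5   -0.9 
PK3   22.7   88.1    98.3   4.6  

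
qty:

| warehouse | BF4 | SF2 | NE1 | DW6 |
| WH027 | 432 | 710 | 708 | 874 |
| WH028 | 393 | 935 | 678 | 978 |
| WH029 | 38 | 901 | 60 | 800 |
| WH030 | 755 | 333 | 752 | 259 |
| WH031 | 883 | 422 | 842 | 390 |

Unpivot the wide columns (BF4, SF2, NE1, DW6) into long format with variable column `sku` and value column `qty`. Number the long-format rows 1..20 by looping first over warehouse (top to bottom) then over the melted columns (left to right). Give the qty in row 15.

20 rows total (5 × 4). Row 15: index ⌊(15-1)/4⌋ = 3 into warehouse → WH030; (15-1) mod 4 = 2 into the melted columns → NE1.
So row 15 is (WH030, NE1, 752); qty = 752.

752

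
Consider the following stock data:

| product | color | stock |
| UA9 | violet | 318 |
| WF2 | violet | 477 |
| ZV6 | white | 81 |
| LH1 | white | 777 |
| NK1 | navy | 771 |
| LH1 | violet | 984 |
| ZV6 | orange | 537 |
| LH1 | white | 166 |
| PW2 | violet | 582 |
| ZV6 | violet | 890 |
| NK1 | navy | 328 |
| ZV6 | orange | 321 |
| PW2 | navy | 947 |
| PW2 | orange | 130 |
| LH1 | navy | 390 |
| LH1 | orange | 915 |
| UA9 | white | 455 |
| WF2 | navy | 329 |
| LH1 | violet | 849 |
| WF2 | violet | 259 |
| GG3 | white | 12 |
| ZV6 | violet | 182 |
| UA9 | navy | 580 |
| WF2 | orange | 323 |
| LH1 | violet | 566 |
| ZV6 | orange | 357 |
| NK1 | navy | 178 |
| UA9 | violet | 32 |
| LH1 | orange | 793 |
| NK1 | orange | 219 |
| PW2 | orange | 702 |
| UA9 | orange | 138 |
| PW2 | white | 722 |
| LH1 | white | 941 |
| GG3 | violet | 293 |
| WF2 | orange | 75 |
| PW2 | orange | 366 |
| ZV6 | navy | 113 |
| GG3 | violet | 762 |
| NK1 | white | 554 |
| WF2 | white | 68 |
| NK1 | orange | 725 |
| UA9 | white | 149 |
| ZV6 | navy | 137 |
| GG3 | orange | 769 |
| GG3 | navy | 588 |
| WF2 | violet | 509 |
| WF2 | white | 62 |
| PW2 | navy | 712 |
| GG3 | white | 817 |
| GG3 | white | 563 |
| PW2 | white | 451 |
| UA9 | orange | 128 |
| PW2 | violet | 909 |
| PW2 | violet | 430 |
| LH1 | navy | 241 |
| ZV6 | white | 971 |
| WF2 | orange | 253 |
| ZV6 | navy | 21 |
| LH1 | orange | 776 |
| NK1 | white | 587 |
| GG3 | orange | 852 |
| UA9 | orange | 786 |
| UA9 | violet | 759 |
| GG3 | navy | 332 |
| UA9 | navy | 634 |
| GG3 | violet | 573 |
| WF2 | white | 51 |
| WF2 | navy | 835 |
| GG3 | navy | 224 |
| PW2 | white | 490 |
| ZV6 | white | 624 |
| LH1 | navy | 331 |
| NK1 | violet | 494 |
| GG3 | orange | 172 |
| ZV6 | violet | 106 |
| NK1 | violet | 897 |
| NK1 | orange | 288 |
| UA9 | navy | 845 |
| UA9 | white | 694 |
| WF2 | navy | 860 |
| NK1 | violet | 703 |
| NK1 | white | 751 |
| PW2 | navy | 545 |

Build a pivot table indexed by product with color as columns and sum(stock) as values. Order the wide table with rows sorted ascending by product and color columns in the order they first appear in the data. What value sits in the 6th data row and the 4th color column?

651

With rows sorted ascending by product, row 6 is product=WF2. color columns in first-appearance order: violet, white, navy, orange; column 4 is orange.
Long rows with product=WF2, color=orange: 323 + 75 + 253 = 651.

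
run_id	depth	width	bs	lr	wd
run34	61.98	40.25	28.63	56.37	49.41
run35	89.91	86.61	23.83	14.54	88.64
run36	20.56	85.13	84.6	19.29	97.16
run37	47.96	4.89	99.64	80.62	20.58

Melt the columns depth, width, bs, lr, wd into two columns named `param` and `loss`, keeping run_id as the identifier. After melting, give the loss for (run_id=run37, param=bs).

Unpivoting turns each (run_id, wide-column) pair into one long row.
The wide cell at row run37, column bs holds 99.64, so the long row (run37, bs) has loss=99.64.

99.64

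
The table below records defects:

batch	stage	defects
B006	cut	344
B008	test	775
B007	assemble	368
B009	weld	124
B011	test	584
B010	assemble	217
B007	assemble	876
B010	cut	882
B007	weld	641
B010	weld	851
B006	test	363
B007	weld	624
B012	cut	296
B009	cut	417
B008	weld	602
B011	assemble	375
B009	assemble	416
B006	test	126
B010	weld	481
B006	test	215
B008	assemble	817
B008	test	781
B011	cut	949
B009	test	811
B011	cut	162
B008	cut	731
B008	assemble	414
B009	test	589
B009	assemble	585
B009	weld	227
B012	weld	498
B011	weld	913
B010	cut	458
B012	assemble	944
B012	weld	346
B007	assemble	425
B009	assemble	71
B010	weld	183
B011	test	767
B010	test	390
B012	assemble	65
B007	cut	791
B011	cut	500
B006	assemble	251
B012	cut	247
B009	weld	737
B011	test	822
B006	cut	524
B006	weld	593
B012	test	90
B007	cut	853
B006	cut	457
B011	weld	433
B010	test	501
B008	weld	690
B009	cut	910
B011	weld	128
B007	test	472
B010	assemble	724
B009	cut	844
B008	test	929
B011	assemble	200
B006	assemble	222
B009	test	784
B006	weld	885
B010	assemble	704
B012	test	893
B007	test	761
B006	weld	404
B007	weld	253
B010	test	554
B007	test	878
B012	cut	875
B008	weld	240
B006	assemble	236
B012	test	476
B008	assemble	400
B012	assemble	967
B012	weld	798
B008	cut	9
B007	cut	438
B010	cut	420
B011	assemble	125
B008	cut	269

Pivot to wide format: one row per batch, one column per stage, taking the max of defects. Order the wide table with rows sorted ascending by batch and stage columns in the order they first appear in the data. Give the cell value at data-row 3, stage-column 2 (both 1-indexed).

With rows sorted ascending by batch, row 3 is batch=B008. stage columns in first-appearance order: cut, test, assemble, weld; column 2 is test.
Long rows with batch=B008, stage=test: max(775, 781, 929) = 929.

929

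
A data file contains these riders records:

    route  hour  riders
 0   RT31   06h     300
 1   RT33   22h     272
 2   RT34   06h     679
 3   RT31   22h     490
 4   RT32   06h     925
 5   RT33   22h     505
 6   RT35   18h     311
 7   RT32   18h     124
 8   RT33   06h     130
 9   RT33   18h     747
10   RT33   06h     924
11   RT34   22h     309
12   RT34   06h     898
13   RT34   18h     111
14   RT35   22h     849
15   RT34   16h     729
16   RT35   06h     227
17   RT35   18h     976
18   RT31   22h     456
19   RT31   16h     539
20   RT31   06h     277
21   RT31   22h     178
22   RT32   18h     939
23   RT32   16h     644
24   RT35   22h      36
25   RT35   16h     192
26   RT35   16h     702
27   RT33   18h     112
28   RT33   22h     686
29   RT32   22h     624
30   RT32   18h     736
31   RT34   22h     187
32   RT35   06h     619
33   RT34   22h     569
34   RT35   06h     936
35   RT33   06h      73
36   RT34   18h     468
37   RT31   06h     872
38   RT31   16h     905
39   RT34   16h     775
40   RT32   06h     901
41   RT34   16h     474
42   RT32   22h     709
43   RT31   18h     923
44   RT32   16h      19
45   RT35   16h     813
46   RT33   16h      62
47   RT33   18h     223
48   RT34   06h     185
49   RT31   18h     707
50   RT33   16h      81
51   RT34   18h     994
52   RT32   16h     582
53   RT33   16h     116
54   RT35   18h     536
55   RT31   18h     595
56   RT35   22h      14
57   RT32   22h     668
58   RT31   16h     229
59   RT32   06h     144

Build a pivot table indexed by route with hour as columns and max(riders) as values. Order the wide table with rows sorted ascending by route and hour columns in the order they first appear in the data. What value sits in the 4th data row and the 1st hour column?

With rows sorted ascending by route, row 4 is route=RT34. hour columns in first-appearance order: 06h, 22h, 18h, 16h; column 1 is 06h.
Long rows with route=RT34, hour=06h: max(679, 898, 185) = 898.

898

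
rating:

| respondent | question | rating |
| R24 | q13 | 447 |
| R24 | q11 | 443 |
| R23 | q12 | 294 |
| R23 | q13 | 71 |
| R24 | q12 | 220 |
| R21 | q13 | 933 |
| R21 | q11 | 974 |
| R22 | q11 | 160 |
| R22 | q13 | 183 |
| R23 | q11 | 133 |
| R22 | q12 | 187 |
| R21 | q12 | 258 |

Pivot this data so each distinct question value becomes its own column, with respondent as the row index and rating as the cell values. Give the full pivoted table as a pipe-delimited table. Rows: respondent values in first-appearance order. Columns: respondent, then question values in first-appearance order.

| respondent | q13 | q11 | q12 |
| R24 | 447 | 443 | 220 |
| R23 | 71 | 133 | 294 |
| R21 | 933 | 974 | 258 |
| R22 | 183 | 160 | 187 |

Columns: respondent plus the 3 distinct question values (q13, q11, q12).
For example, row R24 column q13 takes rating=447 from the long row (R24, q13).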